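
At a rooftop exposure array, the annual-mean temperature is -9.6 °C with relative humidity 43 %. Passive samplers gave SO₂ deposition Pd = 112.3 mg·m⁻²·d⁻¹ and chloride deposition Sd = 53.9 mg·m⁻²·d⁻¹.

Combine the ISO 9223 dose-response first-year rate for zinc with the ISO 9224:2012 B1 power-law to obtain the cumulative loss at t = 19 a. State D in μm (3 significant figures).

D(19) = 5.03 μm

zinc: T≤10 °C ⇒ hinge +0.038·(-9.6−10) = -0.7448
  sulphur-dioxide contribution → 0.3535 μm/a
  chloride contribution → 0.1059 μm/a
  total first-year rate 0.4594 μm/a
Power-law: D(19) = r_corr · 19^0.813
  D(19) = 0.4594 × 19^0.813 = 0.4594 × 10.96 = 5.033 μm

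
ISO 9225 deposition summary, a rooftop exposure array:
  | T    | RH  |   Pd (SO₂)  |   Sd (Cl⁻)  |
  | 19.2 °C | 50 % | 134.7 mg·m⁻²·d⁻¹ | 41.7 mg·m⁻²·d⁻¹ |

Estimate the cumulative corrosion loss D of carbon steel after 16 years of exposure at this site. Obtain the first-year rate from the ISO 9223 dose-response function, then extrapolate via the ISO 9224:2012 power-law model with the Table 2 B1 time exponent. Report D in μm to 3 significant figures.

carbon steel: T>10 °C ⇒ hinge -0.054·(19.2−10) = -0.4968
  Pd branch = 1.77·Pd^0.52·e^(0.02·RH+f) = 37.48 μm/a
  Sd branch = 0.102·Sd^0.62·e^(0.033·RH+0.04·T) = 11.57 μm/a
  r_corr = 37.48 + 11.57 = 49.05 μm/a
ISO 9224: D(t) = r_corr · t^b with b = 0.523 (carbon steel, B1)
  D(16) = 49.05 × 16^0.523 = 49.05 × 4.263 = 209.1 μm

D(16) = 209 μm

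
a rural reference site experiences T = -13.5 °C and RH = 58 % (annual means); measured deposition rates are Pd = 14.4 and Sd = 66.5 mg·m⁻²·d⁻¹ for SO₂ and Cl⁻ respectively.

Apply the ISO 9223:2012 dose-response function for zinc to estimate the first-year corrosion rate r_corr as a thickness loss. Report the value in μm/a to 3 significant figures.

zinc: T≤10 °C ⇒ hinge +0.038·(-13.5−10) = -0.8930
  SO₂ term: 0.0129·14.4^0.44·exp(0.046·58-0.8930) = 0.2461
  Sd branch = 0.0175·Sd^0.57·e^(0.008·RH+0.085·T) = 0.09665 μm/a
  sum: 0.2461 + 0.09665 → r_corr = 0.3428 μm/a

r_corr = 0.343 μm/a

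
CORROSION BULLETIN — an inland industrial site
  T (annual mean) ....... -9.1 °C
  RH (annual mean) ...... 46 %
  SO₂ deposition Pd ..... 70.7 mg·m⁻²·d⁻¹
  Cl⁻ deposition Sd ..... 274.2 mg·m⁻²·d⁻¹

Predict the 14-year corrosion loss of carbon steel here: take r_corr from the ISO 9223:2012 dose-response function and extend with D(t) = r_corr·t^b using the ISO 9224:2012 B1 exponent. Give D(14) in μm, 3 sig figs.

D(14) = 51.0 μm

carbon steel: T≤10 °C ⇒ hinge +0.150·(-9.1−10) = -2.8650
  SO₂ term: 1.77·70.7^0.52·exp(0.02·46-2.8650) = 2.317
  Sd branch = 0.102·Sd^0.62·e^(0.033·RH+0.04·T) = 10.5 μm/a
  r_corr = 2.317 + 10.5 = 12.82 μm/a
ISO 9224: D(t) = r_corr · t^b with b = 0.523 (carbon steel, B1)
  D(14) = 12.82 × 14^0.523 = 12.82 × 3.976 = 50.98 μm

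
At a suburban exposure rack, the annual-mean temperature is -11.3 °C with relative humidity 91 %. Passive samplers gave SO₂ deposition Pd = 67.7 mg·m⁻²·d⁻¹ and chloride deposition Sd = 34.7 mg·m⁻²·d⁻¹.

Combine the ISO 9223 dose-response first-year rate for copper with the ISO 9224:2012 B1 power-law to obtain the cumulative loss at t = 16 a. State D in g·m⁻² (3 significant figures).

copper: f(T) = +0.126·(T−10) [T≤10 °C] = -2.6838
  sulphur-dioxide contribution → 0.2325 μm/a
  chloride contribution → 0.4063 μm/a
  total first-year rate 0.6388 μm/a
Long-term exponent b (ISO 9224 Table 2, B1) = 0.667
  D(16) = 0.6388 × 16^0.667 = 0.6388 × 6.355 = 4.06 μm
  Mass loss = 4.06 μm × 8.96 g/cm³ = 36.38 g·m⁻²

D(16) = 36.4 g·m⁻²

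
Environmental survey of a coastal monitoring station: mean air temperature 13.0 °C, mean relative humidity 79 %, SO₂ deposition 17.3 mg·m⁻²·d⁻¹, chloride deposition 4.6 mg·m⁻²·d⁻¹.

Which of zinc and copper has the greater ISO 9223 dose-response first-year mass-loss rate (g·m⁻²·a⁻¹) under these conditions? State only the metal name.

copper

zinc: f(T) = -0.071·(T−10) [T>10 °C] = -0.2130
  SO₂ term: 0.0129·17.3^0.44·exp(0.046·79-0.2130) = 1.384
  Sd branch = 0.0175·Sd^0.57·e^(0.008·RH+0.085·T) = 0.2372 μm/a
  r_corr = 1.384 + 0.2372 = 1.621 μm/a
  mass loss = 1.621 μm/a × 7.14 g/cm³ = 11.57 g·m⁻²·a⁻¹
copper: f(T) = -0.080·(T−10) [T>10 °C] = -0.2400
  Pd branch = 0.0053·Pd^0.26·e^(0.059·RH+f) = 0.9251 μm/a
  Sd branch = 0.01025·Sd^0.27·e^(0.036·RH+0.049·T) = 0.5029 μm/a
  sum: 0.9251 + 0.5029 → r_corr = 1.428 μm/a
  mass loss = 1.428 μm/a × 8.96 g/cm³ = 12.79 g·m⁻²·a⁻¹
Ordering by g·m⁻²·a⁻¹: copper (12.8) > zinc (11.6)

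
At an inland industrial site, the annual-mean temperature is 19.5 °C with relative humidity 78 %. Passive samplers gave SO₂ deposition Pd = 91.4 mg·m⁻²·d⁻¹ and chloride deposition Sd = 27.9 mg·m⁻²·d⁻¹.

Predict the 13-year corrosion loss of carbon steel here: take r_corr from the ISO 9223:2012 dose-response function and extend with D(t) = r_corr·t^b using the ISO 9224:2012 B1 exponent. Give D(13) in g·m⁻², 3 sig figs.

D(13) = 2.27e+03 g·m⁻²

carbon steel: f(T) = -0.054·(T−10) [T>10 °C] = -0.5130
  Pd branch = 1.77·Pd^0.52·e^(0.02·RH+f) = 52.77 μm/a
  Cl⁻ term: 0.102·27.9^0.62·exp(0.033·78+0.04·19.5) = 22.99
  sum: 52.77 + 22.99 → r_corr = 75.76 μm/a
Long-term exponent b (ISO 9224 Table 2, B1) = 0.523
  D(13) = 75.76 × 13^0.523 = 75.76 × 3.825 = 289.7 μm
  Mass loss = 289.7 μm × 7.85 g/cm³ = 2274 g·m⁻²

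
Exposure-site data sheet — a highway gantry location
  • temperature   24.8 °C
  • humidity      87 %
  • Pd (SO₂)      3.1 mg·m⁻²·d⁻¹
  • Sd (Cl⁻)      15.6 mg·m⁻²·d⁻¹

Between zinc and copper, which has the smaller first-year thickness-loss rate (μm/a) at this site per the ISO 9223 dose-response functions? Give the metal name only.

zinc: T>10 °C ⇒ hinge -0.071·(24.8−10) = -1.0508
  sulphur-dioxide contribution → 0.406 μm/a
  chloride contribution → 1.383 μm/a
  ⇒ r_corr(zinc) = 1.789 μm/a
copper: T>10 °C ⇒ hinge -0.080·(24.8−10) = -1.1840
  sulphur-dioxide contribution → 0.369 μm/a
  chloride contribution → 1.663 μm/a
  ⇒ r_corr(copper) = 2.032 μm/a
Ordering by μm/a: copper (2.03) > zinc (1.79)

zinc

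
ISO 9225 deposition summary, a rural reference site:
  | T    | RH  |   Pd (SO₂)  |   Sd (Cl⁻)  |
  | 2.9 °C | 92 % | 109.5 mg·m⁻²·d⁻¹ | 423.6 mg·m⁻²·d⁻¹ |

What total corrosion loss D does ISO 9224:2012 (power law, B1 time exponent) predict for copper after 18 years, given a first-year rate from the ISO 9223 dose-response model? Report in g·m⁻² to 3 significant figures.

D(18) = 205 g·m⁻²

copper: f(T) = +0.126·(T−10) [T≤10 °C] = -0.8946
  SO₂ term: 0.0053·109.5^0.26·exp(0.059·92-0.8946) = 1.672
  Cl⁻ term: 0.01025·423.6^0.27·exp(0.036·92+0.049·2.9) = 1.66
  r_corr = 1.672 + 1.66 = 3.332 μm/a
ISO 9224: D(t) = r_corr · t^b with b = 0.667 (copper, B1)
  D(18) = 3.332 × 18^0.667 = 3.332 × 6.875 = 22.91 μm
  Mass loss = 22.91 μm × 8.96 g/cm³ = 205.3 g·m⁻²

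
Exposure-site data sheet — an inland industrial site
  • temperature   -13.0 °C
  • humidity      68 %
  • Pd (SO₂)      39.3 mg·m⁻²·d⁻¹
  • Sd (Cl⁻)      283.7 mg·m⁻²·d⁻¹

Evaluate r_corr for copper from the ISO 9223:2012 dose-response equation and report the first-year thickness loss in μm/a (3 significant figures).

r_corr = 0.330 μm/a

copper: T≤10 °C ⇒ hinge +0.126·(-13.0−10) = -2.8980
  Pd branch = 0.0053·Pd^0.26·e^(0.059·RH+f) = 0.04194 μm/a
  Sd branch = 0.01025·Sd^0.27·e^(0.036·RH+0.049·T) = 0.2881 μm/a
  sum: 0.04194 + 0.2881 → r_corr = 0.33 μm/a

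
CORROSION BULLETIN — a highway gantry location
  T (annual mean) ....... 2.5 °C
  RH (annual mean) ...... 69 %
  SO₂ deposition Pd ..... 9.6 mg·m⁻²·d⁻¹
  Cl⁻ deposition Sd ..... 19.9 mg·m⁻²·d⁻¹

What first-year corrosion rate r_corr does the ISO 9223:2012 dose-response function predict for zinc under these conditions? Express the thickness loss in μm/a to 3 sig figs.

r_corr = 0.834 μm/a

zinc: f(T) = +0.038·(T−10) [T≤10 °C] = -0.2850
  Pd branch = 0.0129·Pd^0.44·e^(0.046·RH+f) = 0.6273 μm/a
  Sd branch = 0.0175·Sd^0.57·e^(0.008·RH+0.085·T) = 0.2067 μm/a
  r_corr = 0.6273 + 0.2067 = 0.834 μm/a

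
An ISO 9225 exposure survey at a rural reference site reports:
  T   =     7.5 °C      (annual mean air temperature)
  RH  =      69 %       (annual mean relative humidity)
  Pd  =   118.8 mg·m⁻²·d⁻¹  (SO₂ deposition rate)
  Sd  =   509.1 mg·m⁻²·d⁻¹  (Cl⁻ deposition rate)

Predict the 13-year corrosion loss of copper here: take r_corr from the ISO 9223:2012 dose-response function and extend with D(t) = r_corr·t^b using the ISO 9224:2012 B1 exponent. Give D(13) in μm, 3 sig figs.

copper: temperature factor f = +0.126·(-2.5) = -0.3150
  Pd branch = 0.0053·Pd^0.26·e^(0.059·RH+f) = 0.7851 μm/a
  Sd branch = 0.01025·Sd^0.27·e^(0.036·RH+0.049·T) = 0.9549 μm/a
  r_corr = 0.7851 + 0.9549 = 1.74 μm/a
Power-law: D(13) = r_corr · 13^0.667
  D(13) = 1.74 × 13^0.667 = 1.74 × 5.534 = 9.628 μm

D(13) = 9.63 μm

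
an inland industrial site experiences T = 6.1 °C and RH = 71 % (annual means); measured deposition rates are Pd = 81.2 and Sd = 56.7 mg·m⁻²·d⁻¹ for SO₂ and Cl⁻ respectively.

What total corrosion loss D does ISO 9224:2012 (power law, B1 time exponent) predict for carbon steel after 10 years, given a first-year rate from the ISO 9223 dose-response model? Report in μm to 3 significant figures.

D(10) = 189 μm

carbon steel: T≤10 °C ⇒ hinge +0.150·(6.1−10) = -0.5850
  SO₂ term: 1.77·81.2^0.52·exp(0.02·71-0.5850) = 40.14
  Sd branch = 0.102·Sd^0.62·e^(0.033·RH+0.04·T) = 16.57 μm/a
  r_corr = 40.14 + 16.57 = 56.71 μm/a
Long-term exponent b (ISO 9224 Table 2, B1) = 0.523
  D(10) = 56.71 × 10^0.523 = 56.71 × 3.334 = 189.1 μm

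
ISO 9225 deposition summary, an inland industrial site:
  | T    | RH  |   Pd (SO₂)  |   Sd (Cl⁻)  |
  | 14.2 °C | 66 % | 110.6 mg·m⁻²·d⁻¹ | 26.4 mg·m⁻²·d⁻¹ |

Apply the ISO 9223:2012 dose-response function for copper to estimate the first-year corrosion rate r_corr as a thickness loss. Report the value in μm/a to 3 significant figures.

copper: T>10 °C ⇒ hinge -0.080·(14.2−10) = -0.3360
  sulphur-dioxide contribution → 0.6322 μm/a
  chloride contribution → 0.5353 μm/a
  ⇒ r_corr(copper) = 1.168 μm/a

r_corr = 1.17 μm/a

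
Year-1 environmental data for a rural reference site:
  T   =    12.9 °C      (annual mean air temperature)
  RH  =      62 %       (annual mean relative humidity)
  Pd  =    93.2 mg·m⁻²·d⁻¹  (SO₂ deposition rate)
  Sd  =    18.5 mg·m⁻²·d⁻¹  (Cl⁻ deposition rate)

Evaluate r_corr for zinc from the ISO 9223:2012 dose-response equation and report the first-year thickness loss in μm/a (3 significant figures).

r_corr = 1.79 μm/a

zinc: temperature factor f = -0.071·(2.9) = -0.2059
  sulphur-dioxide contribution → 1.338 μm/a
  chloride contribution → 0.4539 μm/a
  ⇒ r_corr(zinc) = 1.791 μm/a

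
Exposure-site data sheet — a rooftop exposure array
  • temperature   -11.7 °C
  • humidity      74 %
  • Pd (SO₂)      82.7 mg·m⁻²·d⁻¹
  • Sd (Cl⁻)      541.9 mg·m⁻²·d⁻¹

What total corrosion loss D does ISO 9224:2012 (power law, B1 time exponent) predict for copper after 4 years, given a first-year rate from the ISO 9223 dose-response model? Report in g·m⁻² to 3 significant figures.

D(4) = 12.2 g·m⁻²

copper: T≤10 °C ⇒ hinge +0.126·(-11.7−10) = -2.7342
  SO₂ term: 0.0053·82.7^0.26·exp(0.059·74-2.7342) = 0.08541
  Sd branch = 0.01025·Sd^0.27·e^(0.036·RH+0.049·T) = 0.4538 μm/a
  r_corr = 0.08541 + 0.4538 = 0.5392 μm/a
ISO 9224: D(t) = r_corr · t^b with b = 0.667 (copper, B1)
  D(4) = 0.5392 × 4^0.667 = 0.5392 × 2.521 = 1.359 μm
  Mass loss = 1.359 μm × 8.96 g/cm³ = 12.18 g·m⁻²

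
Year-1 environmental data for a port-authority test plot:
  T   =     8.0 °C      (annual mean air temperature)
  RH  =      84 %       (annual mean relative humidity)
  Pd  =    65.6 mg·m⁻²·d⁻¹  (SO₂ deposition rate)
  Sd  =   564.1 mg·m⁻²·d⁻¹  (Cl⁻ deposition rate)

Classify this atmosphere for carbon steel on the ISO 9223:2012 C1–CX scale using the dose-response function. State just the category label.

C5

carbon steel: temperature factor f = +0.150·(-2.0) = -0.3000
  sulphur-dioxide contribution → 61.96 μm/a
  chloride contribution → 114.1 μm/a
  ⇒ r_corr(carbon steel) = 176.1 μm/a
176 μm/a falls in (80, 200] for carbon steel → category C5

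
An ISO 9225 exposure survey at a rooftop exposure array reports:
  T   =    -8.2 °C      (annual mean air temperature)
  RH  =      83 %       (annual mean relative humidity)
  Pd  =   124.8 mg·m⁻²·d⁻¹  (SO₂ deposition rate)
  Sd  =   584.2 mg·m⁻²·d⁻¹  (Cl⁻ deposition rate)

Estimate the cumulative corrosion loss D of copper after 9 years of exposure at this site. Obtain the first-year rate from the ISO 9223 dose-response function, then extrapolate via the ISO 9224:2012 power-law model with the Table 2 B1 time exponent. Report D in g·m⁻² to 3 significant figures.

D(9) = 39.2 g·m⁻²

copper: T≤10 °C ⇒ hinge +0.126·(-8.2−10) = -2.2932
  Pd branch = 0.0053·Pd^0.26·e^(0.059·RH+f) = 0.2513 μm/a
  Sd branch = 0.01025·Sd^0.27·e^(0.036·RH+0.049·T) = 0.7601 μm/a
  r_corr = 0.2513 + 0.7601 = 1.011 μm/a
Power-law: D(9) = r_corr · 9^0.667
  D(9) = 1.011 × 9^0.667 = 1.011 × 4.33 = 4.379 μm
  Mass loss = 4.379 μm × 8.96 g/cm³ = 39.24 g·m⁻²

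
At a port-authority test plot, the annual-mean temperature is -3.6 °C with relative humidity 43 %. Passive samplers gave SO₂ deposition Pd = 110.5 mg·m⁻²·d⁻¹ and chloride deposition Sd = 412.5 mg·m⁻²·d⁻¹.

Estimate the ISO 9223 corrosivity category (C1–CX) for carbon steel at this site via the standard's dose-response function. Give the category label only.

C2

carbon steel: f(T) = +0.150·(T−10) [T≤10 °C] = -2.0400
  Pd branch = 1.77·Pd^0.52·e^(0.02·RH+f) = 6.281 μm/a
  Cl⁻ term: 0.102·412.5^0.62·exp(0.033·43+0.04·-3.6) = 15.27
  sum: 6.281 + 15.27 → r_corr = 21.55 μm/a
21.6 μm/a falls in (1.3, 25] for carbon steel → category C2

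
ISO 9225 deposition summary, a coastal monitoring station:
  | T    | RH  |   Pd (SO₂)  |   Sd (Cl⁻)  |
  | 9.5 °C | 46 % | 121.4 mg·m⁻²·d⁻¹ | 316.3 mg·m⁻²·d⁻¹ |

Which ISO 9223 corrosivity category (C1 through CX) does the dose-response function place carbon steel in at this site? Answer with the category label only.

C4

carbon steel: T≤10 °C ⇒ hinge +0.150·(9.5−10) = -0.0750
  Pd branch = 1.77·Pd^0.52·e^(0.02·RH+f) = 49.97 μm/a
  Cl⁻ term: 0.102·316.3^0.62·exp(0.033·46+0.04·9.5) = 24.15
  r_corr = 49.97 + 24.15 = 74.13 μm/a
Category bounds: 50…80 μm/a bracket r_corr ⇒ C4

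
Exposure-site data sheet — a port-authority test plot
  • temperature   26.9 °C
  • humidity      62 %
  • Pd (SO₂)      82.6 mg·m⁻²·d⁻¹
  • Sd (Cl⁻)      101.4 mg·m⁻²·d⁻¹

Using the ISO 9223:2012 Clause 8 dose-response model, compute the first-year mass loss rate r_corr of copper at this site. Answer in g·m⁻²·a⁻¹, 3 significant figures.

r_corr = 12.6 g·m⁻²·a⁻¹

copper: temperature factor f = -0.080·(16.9) = -1.3520
  sulphur-dioxide contribution → 0.1676 μm/a
  chloride contribution → 1.242 μm/a
  ⇒ r_corr(copper) = 1.41 μm/a
Convert to mass loss: 1.41 μm/a × 8.96 g/cm³ = 12.63 g·m⁻²·a⁻¹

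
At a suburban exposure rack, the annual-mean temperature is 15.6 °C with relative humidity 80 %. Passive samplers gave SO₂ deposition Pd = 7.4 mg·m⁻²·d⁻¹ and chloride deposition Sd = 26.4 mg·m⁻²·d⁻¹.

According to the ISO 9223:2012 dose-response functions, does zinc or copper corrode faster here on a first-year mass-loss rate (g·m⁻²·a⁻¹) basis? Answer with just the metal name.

zinc: f(T) = -0.071·(T−10) [T>10 °C] = -0.3976
  sulphur-dioxide contribution → 0.829 μm/a
  chloride contribution → 0.8076 μm/a
  ⇒ r_corr(zinc) = 1.637 μm/a
  mass loss = 1.637 μm/a × 7.14 g/cm³ = 11.69 g·m⁻²·a⁻¹
copper: T>10 °C ⇒ hinge -0.080·(15.6−10) = -0.4480
  sulphur-dioxide contribution → 0.6391 μm/a
  chloride contribution → 0.9491 μm/a
  ⇒ r_corr(copper) = 1.588 μm/a
  mass loss = 1.588 μm/a × 8.96 g/cm³ = 14.23 g·m⁻²·a⁻¹
Ordering by g·m⁻²·a⁻¹: copper (14.2) > zinc (11.7)

copper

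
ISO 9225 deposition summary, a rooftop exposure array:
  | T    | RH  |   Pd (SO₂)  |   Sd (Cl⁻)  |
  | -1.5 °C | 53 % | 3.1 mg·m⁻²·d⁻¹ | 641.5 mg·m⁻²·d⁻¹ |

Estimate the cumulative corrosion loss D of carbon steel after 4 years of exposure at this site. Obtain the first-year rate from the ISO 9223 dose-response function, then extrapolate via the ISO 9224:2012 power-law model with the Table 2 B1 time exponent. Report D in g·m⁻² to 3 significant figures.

carbon steel: temperature factor f = +0.150·(-11.5) = -1.7250
  SO₂ term: 1.77·3.1^0.52·exp(0.02·53-1.7250) = 1.639
  Sd branch = 0.102·Sd^0.62·e^(0.033·RH+0.04·T) = 30.38 μm/a
  r_corr = 1.639 + 30.38 = 32.02 μm/a
Long-term exponent b (ISO 9224 Table 2, B1) = 0.523
  D(4) = 32.02 × 4^0.523 = 32.02 × 2.065 = 66.11 μm
  Mass loss = 66.11 μm × 7.85 g/cm³ = 519 g·m⁻²

D(4) = 519 g·m⁻²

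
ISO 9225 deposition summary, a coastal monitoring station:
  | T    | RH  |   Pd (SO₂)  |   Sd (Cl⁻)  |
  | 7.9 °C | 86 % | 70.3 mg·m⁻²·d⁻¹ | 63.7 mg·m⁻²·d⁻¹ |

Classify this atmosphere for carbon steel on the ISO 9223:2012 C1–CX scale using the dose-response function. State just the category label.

carbon steel: T≤10 °C ⇒ hinge +0.150·(7.9−10) = -0.3150
  Pd branch = 1.77·Pd^0.52·e^(0.02·RH+f) = 65.85 μm/a
  Cl⁻ term: 0.102·63.7^0.62·exp(0.033·86+0.04·7.9) = 31.4
  r_corr = 65.85 + 31.4 = 97.25 μm/a
ISO 9223 Table 2 (carbon steel): 80 < 97.3 ≤ 200 μm/a ⇒ C5

C5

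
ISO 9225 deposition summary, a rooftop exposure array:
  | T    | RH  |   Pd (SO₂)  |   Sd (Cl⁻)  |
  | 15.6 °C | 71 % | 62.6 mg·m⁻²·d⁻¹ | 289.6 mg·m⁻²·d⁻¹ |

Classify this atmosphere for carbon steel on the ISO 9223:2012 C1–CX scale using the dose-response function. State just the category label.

carbon steel: temperature factor f = -0.054·(5.6) = -0.3024
  Pd branch = 1.77·Pd^0.52·e^(0.02·RH+f) = 46.51 μm/a
  Cl⁻ term: 0.102·289.6^0.62·exp(0.033·71+0.04·15.6) = 66.6
  sum: 46.51 + 66.6 → r_corr = 113.1 μm/a
Category bounds: 80…200 μm/a bracket r_corr ⇒ C5

C5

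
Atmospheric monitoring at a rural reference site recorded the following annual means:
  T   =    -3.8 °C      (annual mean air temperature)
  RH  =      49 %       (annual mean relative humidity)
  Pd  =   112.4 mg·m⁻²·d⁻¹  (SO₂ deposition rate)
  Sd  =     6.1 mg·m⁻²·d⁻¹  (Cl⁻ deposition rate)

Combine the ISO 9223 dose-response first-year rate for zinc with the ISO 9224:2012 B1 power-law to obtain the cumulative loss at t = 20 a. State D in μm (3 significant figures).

D(20) = 7.23 μm

zinc: temperature factor f = +0.038·(-13.8) = -0.5244
  SO₂ term: 0.0129·112.4^0.44·exp(0.046·49-0.5244) = 0.5809
  Cl⁻ term: 0.0175·6.1^0.57·exp(0.008·49+0.085·-3.8) = 0.05256
  r_corr = 0.5809 + 0.05256 = 0.6334 μm/a
Power-law: D(20) = r_corr · 20^0.813
  D(20) = 0.6334 × 20^0.813 = 0.6334 × 11.42 = 7.235 μm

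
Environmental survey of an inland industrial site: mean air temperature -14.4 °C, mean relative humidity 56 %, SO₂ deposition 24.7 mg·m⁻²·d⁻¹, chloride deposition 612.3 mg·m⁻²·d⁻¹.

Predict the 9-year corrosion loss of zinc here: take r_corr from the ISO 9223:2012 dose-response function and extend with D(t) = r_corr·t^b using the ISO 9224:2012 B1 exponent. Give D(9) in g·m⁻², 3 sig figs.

D(9) = 25.0 g·m⁻²

zinc: temperature factor f = +0.038·(-24.4) = -0.9272
  sulphur-dioxide contribution → 0.2751 μm/a
  chloride contribution → 0.3123 μm/a
  total first-year rate 0.5874 μm/a
Power-law: D(9) = r_corr · 9^0.813
  D(9) = 0.5874 × 9^0.813 = 0.5874 × 5.968 = 3.505 μm
  Mass loss = 3.505 μm × 7.14 g/cm³ = 25.03 g·m⁻²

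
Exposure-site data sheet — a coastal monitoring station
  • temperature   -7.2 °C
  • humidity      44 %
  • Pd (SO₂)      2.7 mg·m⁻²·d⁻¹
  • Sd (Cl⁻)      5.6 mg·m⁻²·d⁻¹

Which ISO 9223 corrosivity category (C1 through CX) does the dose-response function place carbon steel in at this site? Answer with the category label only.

carbon steel: f(T) = +0.150·(T−10) [T≤10 °C] = -2.5800
  sulphur-dioxide contribution → 0.542 μm/a
  chloride contribution → 0.9506 μm/a
  total first-year rate 1.493 μm/a
1.49 μm/a falls in (1.3, 25] for carbon steel → category C2

C2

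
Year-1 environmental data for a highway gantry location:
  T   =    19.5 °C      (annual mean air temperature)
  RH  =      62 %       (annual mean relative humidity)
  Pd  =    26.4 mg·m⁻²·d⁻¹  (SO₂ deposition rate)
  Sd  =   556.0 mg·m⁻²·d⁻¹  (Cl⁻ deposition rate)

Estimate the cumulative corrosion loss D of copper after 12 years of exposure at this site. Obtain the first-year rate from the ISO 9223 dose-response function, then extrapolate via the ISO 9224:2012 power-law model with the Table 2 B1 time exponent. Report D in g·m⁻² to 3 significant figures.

copper: temperature factor f = -0.080·(9.5) = -0.7600
  sulphur-dioxide contribution → 0.2252 μm/a
  chloride contribution → 1.368 μm/a
  ⇒ r_corr(copper) = 1.594 μm/a
Power-law: D(12) = r_corr · 12^0.667
  D(12) = 1.594 × 12^0.667 = 1.594 × 5.246 = 8.359 μm
  Mass loss = 8.359 μm × 8.96 g/cm³ = 74.9 g·m⁻²

D(12) = 74.9 g·m⁻²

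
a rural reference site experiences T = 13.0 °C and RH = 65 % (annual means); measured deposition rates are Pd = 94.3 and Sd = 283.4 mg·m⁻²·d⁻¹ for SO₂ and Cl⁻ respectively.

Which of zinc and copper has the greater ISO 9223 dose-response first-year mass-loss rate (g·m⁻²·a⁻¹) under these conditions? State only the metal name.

zinc

zinc: f(T) = -0.071·(T−10) [T>10 °C] = -0.2130
  Pd branch = 0.0129·Pd^0.44·e^(0.046·RH+f) = 1.533 μm/a
  Sd branch = 0.0175·Sd^0.57·e^(0.008·RH+0.085·T) = 2.221 μm/a
  r_corr = 1.533 + 2.221 = 3.754 μm/a
  mass loss = 3.754 μm/a × 7.14 g/cm³ = 26.8 g·m⁻²·a⁻¹
copper: f(T) = -0.080·(T−10) [T>10 °C] = -0.2400
  Pd branch = 0.0053·Pd^0.26·e^(0.059·RH+f) = 0.6294 μm/a
  Cl⁻ term: 0.01025·283.4^0.27·exp(0.036·65+0.049·13.0) = 0.9242
  r_corr = 0.6294 + 0.9242 = 1.554 μm/a
  mass loss = 1.554 μm/a × 8.96 g/cm³ = 13.92 g·m⁻²·a⁻¹
Ordering by g·m⁻²·a⁻¹: zinc (26.8) > copper (13.9)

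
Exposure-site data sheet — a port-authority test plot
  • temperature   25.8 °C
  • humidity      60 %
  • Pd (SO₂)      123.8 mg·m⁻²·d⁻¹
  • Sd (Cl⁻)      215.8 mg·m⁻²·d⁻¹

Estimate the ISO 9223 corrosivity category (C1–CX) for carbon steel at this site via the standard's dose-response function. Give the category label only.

C5

carbon steel: f(T) = -0.054·(T−10) [T>10 °C] = -0.8532
  Pd branch = 1.77·Pd^0.52·e^(0.02·RH+f) = 30.68 μm/a
  Sd branch = 0.102·Sd^0.62·e^(0.033·RH+0.04·T) = 58.05 μm/a
  sum: 30.68 + 58.05 → r_corr = 88.73 μm/a
88.7 μm/a falls in (80, 200] for carbon steel → category C5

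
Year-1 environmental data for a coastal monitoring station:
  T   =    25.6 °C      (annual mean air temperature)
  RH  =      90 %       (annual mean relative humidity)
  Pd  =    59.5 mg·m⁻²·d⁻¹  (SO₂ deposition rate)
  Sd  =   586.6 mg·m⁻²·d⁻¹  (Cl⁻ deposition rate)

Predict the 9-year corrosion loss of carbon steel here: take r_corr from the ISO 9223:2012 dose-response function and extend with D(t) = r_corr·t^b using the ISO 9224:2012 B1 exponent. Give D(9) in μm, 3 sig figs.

D(9) = 1.03e+03 μm

carbon steel: temperature factor f = -0.054·(15.6) = -0.8424
  sulphur-dioxide contribution → 38.6 μm/a
  chloride contribution → 288.1 μm/a
  ⇒ r_corr(carbon steel) = 326.7 μm/a
ISO 9224: D(t) = r_corr · t^b with b = 0.523 (carbon steel, B1)
  D(9) = 326.7 × 9^0.523 = 326.7 × 3.156 = 1031 μm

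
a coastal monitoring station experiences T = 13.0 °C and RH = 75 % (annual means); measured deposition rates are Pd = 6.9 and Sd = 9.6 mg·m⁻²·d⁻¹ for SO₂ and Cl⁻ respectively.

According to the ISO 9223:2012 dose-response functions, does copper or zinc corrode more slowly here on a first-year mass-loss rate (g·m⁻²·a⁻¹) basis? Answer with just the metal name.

zinc

copper: f(T) = -0.080·(T−10) [T>10 °C] = -0.2400
  sulphur-dioxide contribution → 0.5753 μm/a
  chloride contribution → 0.5311 μm/a
  total first-year rate 1.106 μm/a
  mass loss = 1.106 μm/a × 8.96 g/cm³ = 9.913 g·m⁻²·a⁻¹
zinc: T>10 °C ⇒ hinge -0.071·(13.0−10) = -0.2130
  sulphur-dioxide contribution → 0.7682 μm/a
  chloride contribution → 0.3495 μm/a
  total first-year rate 1.118 μm/a
  mass loss = 1.118 μm/a × 7.14 g/cm³ = 7.98 g·m⁻²·a⁻¹
Ordering by g·m⁻²·a⁻¹: copper (9.91) > zinc (7.98)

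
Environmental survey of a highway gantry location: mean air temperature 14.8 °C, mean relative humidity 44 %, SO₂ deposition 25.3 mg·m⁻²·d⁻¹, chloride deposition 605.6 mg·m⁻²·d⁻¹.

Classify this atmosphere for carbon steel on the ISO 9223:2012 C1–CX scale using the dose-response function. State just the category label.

C4

carbon steel: f(T) = -0.054·(T−10) [T>10 °C] = -0.2592
  sulphur-dioxide contribution → 17.67 μm/a
  chloride contribution → 41.81 μm/a
  ⇒ r_corr(carbon steel) = 59.48 μm/a
ISO 9223 Table 2 (carbon steel): 50 < 59.5 ≤ 80 μm/a ⇒ C4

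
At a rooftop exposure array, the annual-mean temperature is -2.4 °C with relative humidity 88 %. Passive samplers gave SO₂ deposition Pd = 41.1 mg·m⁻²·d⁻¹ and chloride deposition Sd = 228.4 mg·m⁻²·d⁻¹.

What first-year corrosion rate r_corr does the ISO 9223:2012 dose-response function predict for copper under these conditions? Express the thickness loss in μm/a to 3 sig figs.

r_corr = 1.46 μm/a

copper: temperature factor f = +0.126·(-12.4) = -1.5624
  Pd branch = 0.0053·Pd^0.26·e^(0.059·RH+f) = 0.525 μm/a
  Cl⁻ term: 0.01025·228.4^0.27·exp(0.036·88+0.049·-2.4) = 0.9383
  r_corr = 0.525 + 0.9383 = 1.463 μm/a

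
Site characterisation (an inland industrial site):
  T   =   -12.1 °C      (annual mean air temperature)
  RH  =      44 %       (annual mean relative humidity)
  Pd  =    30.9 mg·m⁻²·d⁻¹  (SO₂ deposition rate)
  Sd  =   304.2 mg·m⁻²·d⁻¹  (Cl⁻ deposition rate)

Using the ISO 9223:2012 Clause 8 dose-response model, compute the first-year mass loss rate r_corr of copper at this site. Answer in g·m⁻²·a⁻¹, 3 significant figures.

copper: f(T) = +0.126·(T−10) [T≤10 °C] = -2.7846
  sulphur-dioxide contribution → 0.01071 μm/a
  chloride contribution → 0.1293 μm/a
  total first-year rate 0.14 μm/a
Convert to mass loss: 0.14 μm/a × 8.96 g/cm³ = 1.255 g·m⁻²·a⁻¹

r_corr = 1.25 g·m⁻²·a⁻¹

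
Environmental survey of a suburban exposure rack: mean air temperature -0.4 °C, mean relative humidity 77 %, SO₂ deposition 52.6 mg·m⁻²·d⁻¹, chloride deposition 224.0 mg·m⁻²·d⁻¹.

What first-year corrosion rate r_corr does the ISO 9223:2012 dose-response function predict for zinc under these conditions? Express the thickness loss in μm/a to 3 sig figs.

r_corr = 2.40 μm/a

zinc: f(T) = +0.038·(T−10) [T≤10 °C] = -0.3952
  SO₂ term: 0.0129·52.6^0.44·exp(0.046·77-0.3952) = 1.716
  Sd branch = 0.0175·Sd^0.57·e^(0.008·RH+0.085·T) = 0.6846 μm/a
  sum: 1.716 + 0.6846 → r_corr = 2.4 μm/a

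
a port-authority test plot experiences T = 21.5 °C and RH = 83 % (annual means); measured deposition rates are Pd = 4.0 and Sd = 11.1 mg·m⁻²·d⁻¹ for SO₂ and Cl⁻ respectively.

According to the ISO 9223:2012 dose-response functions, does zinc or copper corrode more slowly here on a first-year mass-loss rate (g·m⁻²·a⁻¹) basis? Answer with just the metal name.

zinc: f(T) = -0.071·(T−10) [T>10 °C] = -0.8165
  SO₂ term: 0.0129·4.0^0.44·exp(0.046·83-0.8165) = 0.4776
  Sd branch = 0.0175·Sd^0.57·e^(0.008·RH+0.085·T) = 0.8335 μm/a
  r_corr = 0.4776 + 0.8335 = 1.311 μm/a
  mass loss = 1.311 μm/a × 7.14 g/cm³ = 9.361 g·m⁻²·a⁻¹
copper: f(T) = -0.080·(T−10) [T>10 °C] = -0.9200
  Pd branch = 0.0053·Pd^0.26·e^(0.059·RH+f) = 0.4055 μm/a
  Cl⁻ term: 0.01025·11.1^0.27·exp(0.036·83+0.049·21.5) = 1.117
  r_corr = 0.4055 + 1.117 = 1.523 μm/a
  mass loss = 1.523 μm/a × 8.96 g/cm³ = 13.64 g·m⁻²·a⁻¹
Ordering by g·m⁻²·a⁻¹: copper (13.6) > zinc (9.36)

zinc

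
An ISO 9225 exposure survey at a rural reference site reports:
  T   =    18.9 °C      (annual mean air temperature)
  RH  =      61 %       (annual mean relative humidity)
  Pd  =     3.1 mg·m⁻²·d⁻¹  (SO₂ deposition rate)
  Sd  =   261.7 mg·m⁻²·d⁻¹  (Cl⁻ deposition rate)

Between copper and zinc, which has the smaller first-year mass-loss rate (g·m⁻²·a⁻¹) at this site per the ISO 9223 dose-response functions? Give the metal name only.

copper: T>10 °C ⇒ hinge -0.080·(18.9−10) = -0.7120
  sulphur-dioxide contribution → 0.1276 μm/a
  chloride contribution → 1.046 μm/a
  total first-year rate 1.173 μm/a
  mass loss = 1.173 μm/a × 8.96 g/cm³ = 10.51 g·m⁻²·a⁻¹
zinc: temperature factor f = -0.071·(8.9) = -0.6319
  sulphur-dioxide contribution → 0.1866 μm/a
  chloride contribution → 3.395 μm/a
  total first-year rate 3.581 μm/a
  mass loss = 3.581 μm/a × 7.14 g/cm³ = 25.57 g·m⁻²·a⁻¹
Ordering by g·m⁻²·a⁻¹: zinc (25.6) > copper (10.5)

copper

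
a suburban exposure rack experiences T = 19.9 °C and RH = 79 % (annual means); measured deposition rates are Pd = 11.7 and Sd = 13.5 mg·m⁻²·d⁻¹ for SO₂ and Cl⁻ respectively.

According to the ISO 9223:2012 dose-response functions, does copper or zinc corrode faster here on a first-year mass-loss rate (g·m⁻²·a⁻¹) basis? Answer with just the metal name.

copper: f(T) = -0.080·(T−10) [T>10 °C] = -0.7920
  sulphur-dioxide contribution → 0.4812 μm/a
  chloride contribution → 0.943 μm/a
  ⇒ r_corr(copper) = 1.424 μm/a
  mass loss = 1.424 μm/a × 8.96 g/cm³ = 12.76 g·m⁻²·a⁻¹
zinc: f(T) = -0.071·(T−10) [T>10 °C] = -0.7029
  sulphur-dioxide contribution → 0.7138 μm/a
  chloride contribution → 0.7878 μm/a
  ⇒ r_corr(zinc) = 1.502 μm/a
  mass loss = 1.502 μm/a × 7.14 g/cm³ = 10.72 g·m⁻²·a⁻¹
Ordering by g·m⁻²·a⁻¹: copper (12.8) > zinc (10.7)

copper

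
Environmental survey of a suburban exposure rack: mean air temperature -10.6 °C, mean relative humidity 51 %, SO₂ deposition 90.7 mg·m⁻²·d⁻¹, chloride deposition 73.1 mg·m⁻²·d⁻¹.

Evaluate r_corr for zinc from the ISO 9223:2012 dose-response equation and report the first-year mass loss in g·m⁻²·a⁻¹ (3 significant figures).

zinc: T≤10 °C ⇒ hinge +0.038·(-10.6−10) = -0.7828
  sulphur-dioxide contribution → 0.4475 μm/a
  chloride contribution → 0.1234 μm/a
  ⇒ r_corr(zinc) = 0.5709 μm/a
Convert to mass loss: 0.5709 μm/a × 7.14 g/cm³ = 4.077 g·m⁻²·a⁻¹

r_corr = 4.08 g·m⁻²·a⁻¹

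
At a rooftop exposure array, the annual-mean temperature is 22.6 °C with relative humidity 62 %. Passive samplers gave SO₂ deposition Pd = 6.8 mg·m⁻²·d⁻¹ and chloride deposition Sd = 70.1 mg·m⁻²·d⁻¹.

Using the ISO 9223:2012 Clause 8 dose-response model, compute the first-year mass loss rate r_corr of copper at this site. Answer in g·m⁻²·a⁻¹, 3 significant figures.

r_corr = 9.27 g·m⁻²·a⁻¹

copper: T>10 °C ⇒ hinge -0.080·(22.6−10) = -1.0080
  sulphur-dioxide contribution → 0.1235 μm/a
  chloride contribution → 0.9106 μm/a
  ⇒ r_corr(copper) = 1.034 μm/a
Convert to mass loss: 1.034 μm/a × 8.96 g/cm³ = 9.266 g·m⁻²·a⁻¹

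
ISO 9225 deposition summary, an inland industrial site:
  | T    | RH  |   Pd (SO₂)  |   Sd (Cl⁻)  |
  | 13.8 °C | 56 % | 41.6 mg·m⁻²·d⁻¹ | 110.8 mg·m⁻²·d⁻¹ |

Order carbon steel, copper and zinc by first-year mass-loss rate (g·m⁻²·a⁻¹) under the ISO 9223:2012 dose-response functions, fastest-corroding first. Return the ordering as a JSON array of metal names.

carbon steel: T>10 °C ⇒ hinge -0.054·(13.8−10) = -0.2052
  sulphur-dioxide contribution → 30.7 μm/a
  chloride contribution → 20.82 μm/a
  total first-year rate 51.53 μm/a
  mass loss = 51.53 μm/a × 7.85 g/cm³ = 404.5 g·m⁻²·a⁻¹
copper: f(T) = -0.080·(T−10) [T>10 °C] = -0.3040
  sulphur-dioxide contribution → 0.2806 μm/a
  chloride contribution → 0.5395 μm/a
  total first-year rate 0.8201 μm/a
  mass loss = 0.8201 μm/a × 8.96 g/cm³ = 7.348 g·m⁻²·a⁻¹
zinc: temperature factor f = -0.071·(3.8) = -0.2698
  sulphur-dioxide contribution → 0.6677 μm/a
  chloride contribution → 1.295 μm/a
  ⇒ r_corr(zinc) = 1.963 μm/a
  mass loss = 1.963 μm/a × 7.14 g/cm³ = 14.02 g·m⁻²·a⁻¹
Ordering by g·m⁻²·a⁻¹: carbon steel (404) > zinc (14) > copper (7.35)

["carbon steel", "zinc", "copper"]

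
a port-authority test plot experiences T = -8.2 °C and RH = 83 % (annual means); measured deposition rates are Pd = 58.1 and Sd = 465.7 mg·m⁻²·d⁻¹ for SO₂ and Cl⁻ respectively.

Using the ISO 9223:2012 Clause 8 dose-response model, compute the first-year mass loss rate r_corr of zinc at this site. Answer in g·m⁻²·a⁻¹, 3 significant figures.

r_corr = 16.6 g·m⁻²·a⁻¹

zinc: temperature factor f = +0.038·(-18.2) = -0.6916
  SO₂ term: 0.0129·58.1^0.44·exp(0.046·83-0.6916) = 1.756
  Cl⁻ term: 0.0175·465.7^0.57·exp(0.008·83+0.085·-8.2) = 0.5617
  r_corr = 1.756 + 0.5617 = 2.318 μm/a
Convert to mass loss: 2.318 μm/a × 7.14 g/cm³ = 16.55 g·m⁻²·a⁻¹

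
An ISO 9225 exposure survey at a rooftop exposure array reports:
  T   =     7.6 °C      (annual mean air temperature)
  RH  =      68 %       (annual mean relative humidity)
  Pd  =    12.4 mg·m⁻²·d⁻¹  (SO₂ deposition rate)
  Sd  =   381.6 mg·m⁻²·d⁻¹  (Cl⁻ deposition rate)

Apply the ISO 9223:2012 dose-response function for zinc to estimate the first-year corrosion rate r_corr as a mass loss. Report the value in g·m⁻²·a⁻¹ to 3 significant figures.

zinc: f(T) = +0.038·(T−10) [T≤10 °C] = -0.0912
  SO₂ term: 0.0129·12.4^0.44·exp(0.046·68-0.0912) = 0.8139
  Cl⁻ term: 0.0175·381.6^0.57·exp(0.008·68+0.085·7.6) = 1.704
  r_corr = 0.8139 + 1.704 = 2.517 μm/a
Convert to mass loss: 2.517 μm/a × 7.14 g/cm³ = 17.97 g·m⁻²·a⁻¹

r_corr = 18.0 g·m⁻²·a⁻¹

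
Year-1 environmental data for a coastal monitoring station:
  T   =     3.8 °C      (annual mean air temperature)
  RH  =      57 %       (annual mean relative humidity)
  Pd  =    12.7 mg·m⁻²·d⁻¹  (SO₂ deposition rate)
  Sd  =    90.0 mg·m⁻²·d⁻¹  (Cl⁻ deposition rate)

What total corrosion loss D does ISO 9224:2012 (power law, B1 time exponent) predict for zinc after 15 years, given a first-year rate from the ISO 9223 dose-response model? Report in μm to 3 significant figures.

D(15) = 8.36 μm

zinc: temperature factor f = +0.038·(-6.2) = -0.2356
  Pd branch = 0.0129·Pd^0.44·e^(0.046·RH+f) = 0.4292 μm/a
  Sd branch = 0.0175·Sd^0.57·e^(0.008·RH+0.085·T) = 0.4958 μm/a
  sum: 0.4292 + 0.4958 → r_corr = 0.925 μm/a
Long-term exponent b (ISO 9224 Table 2, B1) = 0.813
  D(15) = 0.925 × 15^0.813 = 0.925 × 9.04 = 8.362 μm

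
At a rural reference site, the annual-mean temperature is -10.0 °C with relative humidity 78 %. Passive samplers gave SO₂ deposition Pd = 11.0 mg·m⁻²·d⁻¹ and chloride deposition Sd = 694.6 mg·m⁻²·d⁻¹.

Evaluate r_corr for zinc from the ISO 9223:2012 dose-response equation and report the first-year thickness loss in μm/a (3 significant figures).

zinc: temperature factor f = +0.038·(-20.0) = -0.7600
  SO₂ term: 0.0129·11.0^0.44·exp(0.046·78-0.7600) = 0.6266
  Sd branch = 0.0175·Sd^0.57·e^(0.008·RH+0.085·T) = 0.5817 μm/a
  sum: 0.6266 + 0.5817 → r_corr = 1.208 μm/a

r_corr = 1.21 μm/a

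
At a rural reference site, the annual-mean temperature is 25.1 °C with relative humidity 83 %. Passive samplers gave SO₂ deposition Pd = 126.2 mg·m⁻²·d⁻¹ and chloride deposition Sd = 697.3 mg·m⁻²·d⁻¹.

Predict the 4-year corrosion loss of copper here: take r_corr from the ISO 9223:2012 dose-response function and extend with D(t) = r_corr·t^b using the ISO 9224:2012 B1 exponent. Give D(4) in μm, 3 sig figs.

D(4) = 12.2 μm

copper: f(T) = -0.080·(T−10) [T>10 °C] = -1.2080
  sulphur-dioxide contribution → 0.7459 μm/a
  chloride contribution → 4.076 μm/a
  total first-year rate 4.822 μm/a
Power-law: D(4) = r_corr · 4^0.667
  D(4) = 4.822 × 4^0.667 = 4.822 × 2.521 = 12.16 μm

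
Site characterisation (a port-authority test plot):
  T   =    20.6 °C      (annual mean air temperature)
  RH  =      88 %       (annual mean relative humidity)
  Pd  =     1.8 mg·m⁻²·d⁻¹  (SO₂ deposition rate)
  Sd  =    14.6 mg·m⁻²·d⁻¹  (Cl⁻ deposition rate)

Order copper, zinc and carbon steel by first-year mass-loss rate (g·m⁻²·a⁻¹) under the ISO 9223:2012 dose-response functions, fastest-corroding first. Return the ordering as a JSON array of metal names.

["carbon steel", "copper", "zinc"]

copper: f(T) = -0.080·(T−10) [T>10 °C] = -0.8480
  SO₂ term: 0.0053·1.8^0.26·exp(0.059·88-0.8480) = 0.4756
  Sd branch = 0.01025·Sd^0.27·e^(0.036·RH+0.049·T) = 1.378 μm/a
  r_corr = 0.4756 + 1.378 = 1.854 μm/a
  mass loss = 1.854 μm/a × 8.96 g/cm³ = 16.61 g·m⁻²·a⁻¹
zinc: temperature factor f = -0.071·(10.6) = -0.7526
  Pd branch = 0.0129·Pd^0.44·e^(0.046·RH+f) = 0.4509 μm/a
  Cl⁻ term: 0.0175·14.6^0.57·exp(0.008·88+0.085·20.6) = 0.9395
  r_corr = 0.4509 + 0.9395 = 1.39 μm/a
  mass loss = 1.39 μm/a × 7.14 g/cm³ = 9.928 g·m⁻²·a⁻¹
carbon steel: T>10 °C ⇒ hinge -0.054·(20.6−10) = -0.5724
  Pd branch = 1.77·Pd^0.52·e^(0.02·RH+f) = 7.879 μm/a
  Cl⁻ term: 0.102·14.6^0.62·exp(0.033·88+0.04·20.6) = 22.36
  r_corr = 7.879 + 22.36 = 30.24 μm/a
  mass loss = 30.24 μm/a × 7.85 g/cm³ = 237.4 g·m⁻²·a⁻¹
Ordering by g·m⁻²·a⁻¹: carbon steel (237) > copper (16.6) > zinc (9.93)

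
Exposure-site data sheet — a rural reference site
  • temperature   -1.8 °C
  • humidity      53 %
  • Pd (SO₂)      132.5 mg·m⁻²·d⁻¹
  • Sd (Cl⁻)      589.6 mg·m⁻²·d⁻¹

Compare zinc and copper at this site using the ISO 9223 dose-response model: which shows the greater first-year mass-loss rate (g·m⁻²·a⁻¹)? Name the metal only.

zinc: f(T) = +0.038·(T−10) [T≤10 °C] = -0.4484
  sulphur-dioxide contribution → 0.8099 μm/a
  chloride contribution → 0.8709 μm/a
  ⇒ r_corr(zinc) = 1.681 μm/a
  mass loss = 1.681 μm/a × 7.14 g/cm³ = 12 g·m⁻²·a⁻¹
copper: T≤10 °C ⇒ hinge +0.126·(-1.8−10) = -1.4868
  sulphur-dioxide contribution → 0.09736 μm/a
  chloride contribution → 0.3541 μm/a
  ⇒ r_corr(copper) = 0.4514 μm/a
  mass loss = 0.4514 μm/a × 8.96 g/cm³ = 4.045 g·m⁻²·a⁻¹
Ordering by g·m⁻²·a⁻¹: zinc (12) > copper (4.04)

zinc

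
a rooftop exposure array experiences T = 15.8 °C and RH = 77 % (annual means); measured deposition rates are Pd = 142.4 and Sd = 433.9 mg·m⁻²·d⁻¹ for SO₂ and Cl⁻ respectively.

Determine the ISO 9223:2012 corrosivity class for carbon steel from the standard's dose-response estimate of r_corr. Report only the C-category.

C5

carbon steel: f(T) = -0.054·(T−10) [T>10 °C] = -0.3132
  sulphur-dioxide contribution → 79.54 μm/a
  chloride contribution → 105.1 μm/a
  ⇒ r_corr(carbon steel) = 184.7 μm/a
ISO 9223 Table 2 (carbon steel): 80 < 185 ≤ 200 μm/a ⇒ C5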